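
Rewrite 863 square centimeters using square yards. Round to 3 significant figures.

0.103 yd²

1 square centimeter = 0.000119599 yd².
So 863 × 0.000119599 ≈ 0.103 yd².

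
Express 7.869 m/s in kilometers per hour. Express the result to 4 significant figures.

1 m/s = 3.60000 km/h.
Then 7.869 × 3.60000 ≈ 28.33 km/h.

28.33 kilometers per hour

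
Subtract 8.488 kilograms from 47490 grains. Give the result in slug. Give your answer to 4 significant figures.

-0.3708 slugs

47490 gr = 0.210862 slug and 8.488 kg = 0.581613 slug.
0.210862 − 0.581613 ≈ -0.3708 slug.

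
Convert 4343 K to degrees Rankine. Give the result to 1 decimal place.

°R = K × 9/5.
Applying the formula gives 7817.4 °R.

7817.4 °R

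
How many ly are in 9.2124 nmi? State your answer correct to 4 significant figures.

1.803 × 10^-12 ly

1 nautical mile = 1.95757 × 10^-13 ly.
9.2124 × 1.95757 × 10^-13 ≈ 1.803 × 10^-12 ly.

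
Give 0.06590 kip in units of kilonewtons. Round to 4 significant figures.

1 kip = 4.44822 kN.
Thus 0.06590 × 4.44822 ≈ 0.2931 kN.

0.2931 kilonewtons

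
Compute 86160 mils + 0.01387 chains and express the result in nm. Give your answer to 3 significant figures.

2.47e+9 nm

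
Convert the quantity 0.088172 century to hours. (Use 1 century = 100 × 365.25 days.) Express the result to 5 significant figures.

77292 h

1 century = 876600 h.
Then 0.088172 × 876600 ≈ 77292 h.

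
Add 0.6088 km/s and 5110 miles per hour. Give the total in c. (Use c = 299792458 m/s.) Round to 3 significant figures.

0.6088 km/s = 2.03074e-6 c and 5110 mph = 7.61985e-6 c.
2.03074e-6 + 7.61985e-6 ≈ 9.65e-6 c.

9.65e-6 times the speed of light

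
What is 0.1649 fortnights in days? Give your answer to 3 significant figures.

1 fortnight = 14.0000 d.
So 0.1649 × 14.0000 ≈ 2.31 d.

2.31 d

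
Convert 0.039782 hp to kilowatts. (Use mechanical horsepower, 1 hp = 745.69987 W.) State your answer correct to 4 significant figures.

1 horsepower = 0.745700 kW.
Then 0.039782 × 0.745700 ≈ 0.02967 kW.

0.02967 kW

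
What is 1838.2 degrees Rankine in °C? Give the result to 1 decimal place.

748.1 °C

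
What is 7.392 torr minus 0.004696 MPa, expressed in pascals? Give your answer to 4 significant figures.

-3710 pascals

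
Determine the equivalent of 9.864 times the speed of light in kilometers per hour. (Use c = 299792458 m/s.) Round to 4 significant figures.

1.065 × 10^10 km/h

1 c = 1.07925 × 10^9 kilometers per hour.
Then 9.864 × 1.07925 × 10^9 ≈ 1.065 × 10^10 km/h.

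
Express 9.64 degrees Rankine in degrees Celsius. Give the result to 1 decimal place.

°R = (°C + 273.15) × 9/5.
Applying the formula gives -267.8 °C.

-267.8 °C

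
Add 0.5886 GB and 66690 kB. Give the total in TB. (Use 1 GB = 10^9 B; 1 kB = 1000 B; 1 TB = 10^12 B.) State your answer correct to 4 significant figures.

0.0006553 TB

0.5886 GB = 0.000588600 TB and 66690 kB = 6.66900 × 10^-5 TB.
0.000588600 + 6.66900 × 10^-5 ≈ 0.0006553 TB.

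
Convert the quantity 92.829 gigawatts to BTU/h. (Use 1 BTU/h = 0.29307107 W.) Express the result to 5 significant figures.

1 gigawatt = 3.41214e+9 BTU/h.
Thus 92.829 × 3.41214e+9 ≈ 3.1675e+11 BTU/h.

3.1675e+11 BTU/h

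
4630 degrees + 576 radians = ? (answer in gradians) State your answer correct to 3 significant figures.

4630 ° = 5144.44 grad and 576 rad = 36669.3 grad.
5144.44 + 36669.3 ≈ 41800 grad.

41800 gradians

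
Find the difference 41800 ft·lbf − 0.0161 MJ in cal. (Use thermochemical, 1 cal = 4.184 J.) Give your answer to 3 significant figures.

9700 cal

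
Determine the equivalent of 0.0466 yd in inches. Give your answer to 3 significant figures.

1.68 inches

1 yd = 36.0000 inches.
So 0.0466 × 36.0000 ≈ 1.68 in.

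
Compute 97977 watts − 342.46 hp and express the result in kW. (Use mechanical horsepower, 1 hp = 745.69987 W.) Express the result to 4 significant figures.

97977 W = 97.9770 kW and 342.46 hp = 255.372 kW.
97.9770 − 255.372 ≈ -157.4 kW.

-157.4 kilowatts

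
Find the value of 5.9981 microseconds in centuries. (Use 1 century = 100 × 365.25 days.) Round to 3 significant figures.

1 μs = 3.16881 × 10^-16 century.
So 5.9981 × 3.16881 × 10^-16 ≈ 1.90 × 10^-15 century.

1.90 × 10^-15 centuries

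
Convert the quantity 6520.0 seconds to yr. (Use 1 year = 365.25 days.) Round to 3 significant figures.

0.000207 years

1 s = 3.16881 × 10^-8 years.
Thus 6520.0 × 3.16881 × 10^-8 ≈ 0.000207 yr.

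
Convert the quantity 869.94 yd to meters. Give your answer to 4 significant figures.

795.5 m

1 yard = 0.914400 m.
Then 869.94 × 0.914400 ≈ 795.5 m.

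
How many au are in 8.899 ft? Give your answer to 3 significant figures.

1 ft = 2.03746 × 10^-12 au.
8.899 × 2.03746 × 10^-12 ≈ 1.81 × 10^-11 au.

1.81 × 10^-11 astronomical units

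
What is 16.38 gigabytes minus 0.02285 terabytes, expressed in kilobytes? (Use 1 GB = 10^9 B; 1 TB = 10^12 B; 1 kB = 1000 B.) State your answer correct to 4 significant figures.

16.38 GB = 1.63800e+7 kB and 0.02285 TB = 2.28500e+7 kB.
1.63800e+7 − 2.28500e+7 ≈ -6.470e+6 kB.

-6.470e+6 kilobytes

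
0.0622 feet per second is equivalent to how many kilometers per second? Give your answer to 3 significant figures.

1 foot per second = 0.000304800 km/s.
Then 0.0622 × 0.000304800 ≈ 1.90 × 10^-5 km/s.

1.90 × 10^-5 km/s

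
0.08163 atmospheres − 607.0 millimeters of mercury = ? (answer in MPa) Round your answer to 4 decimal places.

0.08163 atm = 0.00827116 MPa and 607.0 mmHg = 0.0809267 MPa.
0.00827116 − 0.0809267 ≈ -0.0727 MPa.

-0.0727 MPa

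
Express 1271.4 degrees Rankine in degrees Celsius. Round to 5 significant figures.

433.18 degrees Celsius

°R = (°C + 273.15) × 9/5.
Applying the formula gives 433.18 °C.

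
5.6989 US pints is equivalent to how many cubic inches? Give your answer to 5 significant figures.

164.56 in³

1 US pint = 28.8750 in³.
Thus 5.6989 × 28.8750 ≈ 164.56 in³.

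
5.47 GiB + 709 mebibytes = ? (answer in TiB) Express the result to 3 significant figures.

5.47 GiB = 0.00534180 TiB and 709 MiB = 0.000676155 TiB.
0.00534180 + 0.000676155 ≈ 0.00602 TiB.

0.00602 TiB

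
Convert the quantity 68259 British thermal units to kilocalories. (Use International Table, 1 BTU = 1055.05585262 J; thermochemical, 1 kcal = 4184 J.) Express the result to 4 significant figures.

1 BTU = 0.252164 kcal.
Then 68259 × 0.252164 ≈ 17210 kcal.

17210 kcal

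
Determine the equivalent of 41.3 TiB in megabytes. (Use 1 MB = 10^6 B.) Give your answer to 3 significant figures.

4.54 × 10^7 MB

1 TiB = 1.09951 × 10^6 MB.
Then 41.3 × 1.09951 × 10^6 ≈ 4.54 × 10^7 MB.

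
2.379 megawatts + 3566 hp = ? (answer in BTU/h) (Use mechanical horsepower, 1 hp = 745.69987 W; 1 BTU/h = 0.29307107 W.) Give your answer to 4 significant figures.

1.719e+7 BTU/h

2.379 MW = 8.11748e+6 BTU/h and 3566 hp = 9.07345e+6 BTU/h.
8.11748e+6 + 9.07345e+6 ≈ 1.719e+7 BTU/h.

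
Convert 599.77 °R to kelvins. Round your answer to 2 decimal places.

°R = K × 9/5.
Applying the formula gives 333.21 K.

333.21 kelvins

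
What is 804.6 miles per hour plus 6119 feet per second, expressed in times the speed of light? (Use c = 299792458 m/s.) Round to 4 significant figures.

7.421e-6 c

804.6 mph = 1.19979e-6 c and 6119 ft/s = 6.22121e-6 c.
1.19979e-6 + 6.22121e-6 ≈ 7.421e-6 c.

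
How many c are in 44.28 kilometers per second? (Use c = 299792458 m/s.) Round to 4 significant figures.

1 km/s = 3.33564 × 10^-6 times the speed of light.
Thus 44.28 × 3.33564 × 10^-6 ≈ 0.0001477 c.

0.0001477 c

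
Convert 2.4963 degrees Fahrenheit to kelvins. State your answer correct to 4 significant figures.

K = (°F + 459.67) × 5/9.
Applying the formula gives 256.8 K.

256.8 kelvins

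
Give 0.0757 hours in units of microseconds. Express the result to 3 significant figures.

1 h = 3.60000 × 10^9 μs.
So 0.0757 × 3.60000 × 10^9 ≈ 2.73 × 10^8 μs.

2.73 × 10^8 μs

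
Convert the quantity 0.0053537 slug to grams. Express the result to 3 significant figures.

78.1 g

1 slug = 14593.9 grams.
Then 0.0053537 × 14593.9 ≈ 78.1 g.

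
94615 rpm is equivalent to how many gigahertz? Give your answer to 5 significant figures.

1.5769e-6 GHz

1 rpm = 1.66667e-11 GHz.
Then 94615 × 1.66667e-11 ≈ 1.5769e-6 GHz.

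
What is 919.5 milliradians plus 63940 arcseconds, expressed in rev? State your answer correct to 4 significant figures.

919.5 mrad = 0.146343 rev and 63940 arcsec = 0.0493364 rev.
0.146343 + 0.0493364 ≈ 0.1957 rev.

0.1957 revolutions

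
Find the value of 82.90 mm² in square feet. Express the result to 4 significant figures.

0.0008923 ft²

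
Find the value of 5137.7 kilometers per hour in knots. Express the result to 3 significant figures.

2770 kn

1 km/h = 0.539957 kn.
So 5137.7 × 0.539957 ≈ 2770 kn.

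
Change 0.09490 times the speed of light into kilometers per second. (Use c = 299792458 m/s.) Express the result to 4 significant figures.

1 speed of light = 299792 kilometers per second.
So 0.09490 × 299792 ≈ 28450 km/s.

28450 kilometers per second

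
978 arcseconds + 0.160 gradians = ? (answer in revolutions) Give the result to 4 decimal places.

978 arcsec = 0.000754630 rev and 0.160 grad = 0.000400000 rev.
0.000754630 + 0.000400000 ≈ 0.0012 rev.

0.0012 revolutions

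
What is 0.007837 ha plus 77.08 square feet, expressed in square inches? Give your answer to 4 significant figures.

132600 in²

0.007837 ha = 121474 in² and 77.08 ft² = 11099.5 in².
121474 + 11099.5 ≈ 132600 in².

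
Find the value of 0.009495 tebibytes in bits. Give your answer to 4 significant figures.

8.352 × 10^10 bit

1 TiB = 8.79609 × 10^12 bit.
Thus 0.009495 × 8.79609 × 10^12 ≈ 8.352 × 10^10 bit.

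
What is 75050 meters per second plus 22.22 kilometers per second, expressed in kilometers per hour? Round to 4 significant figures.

75050 m/s = 270180 km/h and 22.22 km/s = 79992.0 km/h.
270180 + 79992.0 ≈ 350200 km/h.

350200 kilometers per hour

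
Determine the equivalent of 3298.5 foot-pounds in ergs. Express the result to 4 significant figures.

4.472e+10 erg

1 foot-pound = 1.35582e+7 ergs.
Then 3298.5 × 1.35582e+7 ≈ 4.472e+10 erg.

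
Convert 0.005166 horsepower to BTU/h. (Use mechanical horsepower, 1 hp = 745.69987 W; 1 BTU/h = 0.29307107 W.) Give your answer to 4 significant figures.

1 horsepower = 2544.43 BTU/h.
Then 0.005166 × 2544.43 ≈ 13.14 BTU/h.

13.14 BTU/h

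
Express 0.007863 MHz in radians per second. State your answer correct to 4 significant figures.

1 MHz = 6.28319 × 10^6 radians per second.
Thus 0.007863 × 6.28319 × 10^6 ≈ 49400 rad/s.

49400 rad/s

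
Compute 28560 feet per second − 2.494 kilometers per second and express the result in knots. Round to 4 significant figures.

12070 knots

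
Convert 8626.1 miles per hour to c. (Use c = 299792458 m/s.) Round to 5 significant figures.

1.2863e-5 c

1 mph = 1.49116e-9 c.
Thus 8626.1 × 1.49116e-9 ≈ 1.2863e-5 c.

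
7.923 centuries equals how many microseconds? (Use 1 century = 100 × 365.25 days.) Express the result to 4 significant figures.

2.500 × 10^16 μs

1 century = 3.15576 × 10^15 μs.
Then 7.923 × 3.15576 × 10^15 ≈ 2.500 × 10^16 μs.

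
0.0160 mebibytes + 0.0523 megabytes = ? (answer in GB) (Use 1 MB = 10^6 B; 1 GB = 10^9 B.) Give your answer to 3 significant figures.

6.91 × 10^-5 GB

0.0160 MiB = 1.67772 × 10^-5 GB and 0.0523 MB = 5.23000 × 10^-5 GB.
1.67772 × 10^-5 + 5.23000 × 10^-5 ≈ 6.91 × 10^-5 GB.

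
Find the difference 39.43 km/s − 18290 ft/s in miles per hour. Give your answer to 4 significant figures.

39.43 km/s = 88202.4 mph and 18290 ft/s = 12470.5 mph.
88202.4 − 12470.5 ≈ 75730 mph.

75730 mph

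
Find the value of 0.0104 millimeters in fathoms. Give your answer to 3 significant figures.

1 millimeter = 0.000546807 fathom.
Then 0.0104 × 0.000546807 ≈ 5.69e-6 fathom.

5.69e-6 fathom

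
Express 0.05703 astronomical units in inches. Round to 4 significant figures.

1 au = 5.88968e+12 in.
0.05703 × 5.88968e+12 ≈ 3.359e+11 in.

3.359e+11 inches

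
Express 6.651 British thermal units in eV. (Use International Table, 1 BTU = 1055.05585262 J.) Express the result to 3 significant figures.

1 BTU = 6.58514 × 10^21 electronvolts.
So 6.651 × 6.58514 × 10^21 ≈ 4.38 × 10^22 eV.

4.38 × 10^22 eV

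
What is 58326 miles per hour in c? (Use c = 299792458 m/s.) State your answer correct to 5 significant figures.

1 mile per hour = 1.491165e-9 c.
So 58326 × 1.491165e-9 ≈ 8.6974e-5 c.

8.6974e-5 times the speed of light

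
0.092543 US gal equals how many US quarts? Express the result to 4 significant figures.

1 US gal = 4.00000 US qt.
So 0.092543 × 4.00000 ≈ 0.3702 US qt.

0.3702 US quarts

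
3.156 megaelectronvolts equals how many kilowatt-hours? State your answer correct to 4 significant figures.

1.405 × 10^-19 kWh

1 MeV = 4.45049 × 10^-20 kilowatt-hours.
Thus 3.156 × 4.45049 × 10^-20 ≈ 1.405 × 10^-19 kWh.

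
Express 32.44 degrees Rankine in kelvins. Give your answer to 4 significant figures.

°R = K × 9/5.
Applying the formula gives 18.02 K.

18.02 kelvins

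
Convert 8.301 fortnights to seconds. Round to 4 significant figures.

1 fortnight = 1.20960 × 10^6 s.
Then 8.301 × 1.20960 × 10^6 ≈ 1.004 × 10^7 s.

1.004 × 10^7 seconds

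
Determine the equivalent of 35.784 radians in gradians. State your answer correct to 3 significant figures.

2280 grad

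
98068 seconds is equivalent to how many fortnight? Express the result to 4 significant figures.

1 second = 8.26720e-7 fortnight.
Thus 98068 × 8.26720e-7 ≈ 0.08107 fortnight.

0.08107 fortnight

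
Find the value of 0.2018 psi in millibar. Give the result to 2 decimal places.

13.91 millibar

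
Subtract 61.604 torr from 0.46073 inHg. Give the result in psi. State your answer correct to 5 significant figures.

-0.96493 psi

0.46073 inHg = 0.226289 psi and 61.604 torr = 1.19122 psi.
0.226289 − 1.19122 ≈ -0.96493 psi.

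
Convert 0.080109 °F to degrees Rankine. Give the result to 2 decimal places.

°R = °F + 459.67.
Applying the formula gives 459.75 °R.

459.75 degrees Rankine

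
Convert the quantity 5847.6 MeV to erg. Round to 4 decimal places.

0.0094 ergs

1 MeV = 1.60218e-6 ergs.
So 5847.6 × 1.60218e-6 ≈ 0.0094 erg.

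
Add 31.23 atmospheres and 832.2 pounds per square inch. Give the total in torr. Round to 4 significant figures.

31.23 atm = 23734.8 torr and 832.2 psi = 43037.2 torr.
23734.8 + 43037.2 ≈ 66770 torr.

66770 torr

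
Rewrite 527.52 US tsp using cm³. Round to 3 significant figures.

2600 cm³

1 US teaspoon = 4.92892 cubic centimeters.
Thus 527.52 × 4.92892 ≈ 2600 cm³.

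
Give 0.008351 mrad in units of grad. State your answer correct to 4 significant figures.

0.0005316 gradians

1 mrad = 0.0636620 gradians.
Then 0.008351 × 0.0636620 ≈ 0.0005316 grad.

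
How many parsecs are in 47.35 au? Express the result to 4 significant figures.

1 au = 4.84814e-6 pc.
47.35 × 4.84814e-6 ≈ 0.0002296 pc.

0.0002296 pc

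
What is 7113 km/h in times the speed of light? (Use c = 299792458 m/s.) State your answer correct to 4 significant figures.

1 kilometer per hour = 9.26567 × 10^-10 c.
Thus 7113 × 9.26567 × 10^-10 ≈ 6.591 × 10^-6 c.

6.591 × 10^-6 times the speed of light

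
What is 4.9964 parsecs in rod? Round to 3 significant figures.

3.07e+16 rod

1 pc = 6.13552e+15 rods.
Thus 4.9964 × 6.13552e+15 ≈ 3.07e+16 rod.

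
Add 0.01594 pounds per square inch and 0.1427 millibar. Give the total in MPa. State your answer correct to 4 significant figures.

0.0001242 MPa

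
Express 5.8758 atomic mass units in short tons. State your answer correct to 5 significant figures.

1.0755e-29 short tons

1 u = 1.83043e-30 short ton.
5.8758 × 1.83043e-30 ≈ 1.0755e-29 short ton.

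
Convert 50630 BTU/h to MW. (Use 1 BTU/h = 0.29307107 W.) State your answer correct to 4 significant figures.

0.01484 MW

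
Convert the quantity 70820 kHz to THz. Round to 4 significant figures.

7.082 × 10^-5 THz

1 kilohertz = 1.00000 × 10^-9 terahertz.
Thus 70820 × 1.00000 × 10^-9 ≈ 7.082 × 10^-5 THz.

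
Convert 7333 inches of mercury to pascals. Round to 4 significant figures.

2.483 × 10^7 pascals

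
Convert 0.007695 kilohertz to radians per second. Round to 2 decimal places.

48.35 radians per second

1 kilohertz = 6283.19 rad/s.
0.007695 × 6283.19 ≈ 48.35 rad/s.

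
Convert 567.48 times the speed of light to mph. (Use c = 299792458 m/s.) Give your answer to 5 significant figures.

3.8056 × 10^11 mph

1 speed of light = 6.70617 × 10^8 mph.
567.48 × 6.70617 × 10^8 ≈ 3.8056 × 10^11 mph.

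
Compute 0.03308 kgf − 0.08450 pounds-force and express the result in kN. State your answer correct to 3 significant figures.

0.03308 kgf = 0.000324404 kN and 0.08450 lbf = 0.000375875 kN.
0.000324404 − 0.000375875 ≈ -5.15e-5 kN.

-5.15e-5 kilonewtons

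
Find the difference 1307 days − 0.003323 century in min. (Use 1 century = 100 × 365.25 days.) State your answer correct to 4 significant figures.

1.707 × 10^6 min

1307 d = 1.88208 × 10^6 min and 0.003323 century = 174777 min.
1.88208 × 10^6 − 174777 ≈ 1.707 × 10^6 min.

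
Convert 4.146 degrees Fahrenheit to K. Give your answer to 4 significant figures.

K = (°F + 459.67) × 5/9.
Applying the formula gives 257.7 K.

257.7 K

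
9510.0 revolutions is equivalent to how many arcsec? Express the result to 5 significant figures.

1 revolution = 1.29600e+6 arcseconds.
So 9510.0 × 1.29600e+6 ≈ 1.2325e+10 arcsec.

1.2325e+10 arcsec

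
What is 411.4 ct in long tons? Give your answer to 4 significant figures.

1 carat = 1.96841 × 10^-7 long ton.
411.4 × 1.96841 × 10^-7 ≈ 8.098 × 10^-5 long ton.

8.098 × 10^-5 long tons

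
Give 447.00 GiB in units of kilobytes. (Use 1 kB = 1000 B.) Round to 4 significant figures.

4.800 × 10^8 kB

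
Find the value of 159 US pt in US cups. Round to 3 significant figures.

318 US cups

1 US pt = 2.00000 US cups.
Then 159 × 2.00000 ≈ 318 US cup.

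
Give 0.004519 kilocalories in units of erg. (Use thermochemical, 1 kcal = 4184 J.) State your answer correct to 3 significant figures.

1.89e+8 ergs

1 kilocalorie = 4.18400e+10 erg.
Then 0.004519 × 4.18400e+10 ≈ 1.89e+8 erg.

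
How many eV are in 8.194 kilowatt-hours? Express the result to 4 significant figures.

1.841e+26 eV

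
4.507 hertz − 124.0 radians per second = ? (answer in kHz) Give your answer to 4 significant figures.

-0.01523 kilohertz

4.507 Hz = 0.00450700 kHz and 124.0 rad/s = 0.0197352 kHz.
0.00450700 − 0.0197352 ≈ -0.01523 kHz.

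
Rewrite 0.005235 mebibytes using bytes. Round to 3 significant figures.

1 mebibyte = 1.04858e+6 bytes.
Then 0.005235 × 1.04858e+6 ≈ 5490 B.

5490 bytes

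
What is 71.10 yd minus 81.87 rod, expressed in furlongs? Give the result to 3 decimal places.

71.10 yd = 0.323182 furlong and 81.87 rod = 2.04675 furlong.
0.323182 − 2.04675 ≈ -1.724 furlong.

-1.724 furlongs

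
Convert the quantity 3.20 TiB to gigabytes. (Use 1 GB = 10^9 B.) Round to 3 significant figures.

1 tebibyte = 1099.51 GB.
Thus 3.20 × 1099.51 ≈ 3520 GB.

3520 GB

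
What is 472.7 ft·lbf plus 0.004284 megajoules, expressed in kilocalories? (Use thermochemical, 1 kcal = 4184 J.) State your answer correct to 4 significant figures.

472.7 ft·lbf = 0.153178 kcal and 0.004284 MJ = 1.02390 kcal.
0.153178 + 1.02390 ≈ 1.177 kcal.

1.177 kcal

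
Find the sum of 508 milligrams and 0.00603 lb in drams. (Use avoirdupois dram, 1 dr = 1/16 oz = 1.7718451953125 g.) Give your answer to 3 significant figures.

1.83 drams

508 mg = 0.286707 dr and 0.00603 lb = 1.54368 dr.
0.286707 + 1.54368 ≈ 1.83 dr.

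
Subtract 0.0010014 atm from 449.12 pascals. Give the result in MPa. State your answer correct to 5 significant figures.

0.00034765 MPa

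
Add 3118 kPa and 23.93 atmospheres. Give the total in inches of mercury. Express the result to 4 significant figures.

3118 kPa = 920.745 inHg and 23.93 atm = 716.016 inHg.
920.745 + 716.016 ≈ 1637 inHg.

1637 inHg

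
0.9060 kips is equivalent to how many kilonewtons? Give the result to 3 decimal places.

4.030 kN

1 kip = 4.44822 kilonewtons.
Thus 0.9060 × 4.44822 ≈ 4.030 kN.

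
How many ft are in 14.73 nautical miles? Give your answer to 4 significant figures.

89500 ft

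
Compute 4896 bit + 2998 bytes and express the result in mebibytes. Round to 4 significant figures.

0.003443 MiB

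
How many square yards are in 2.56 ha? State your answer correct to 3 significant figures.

30600 yd²

1 ha = 11959.9 yd².
So 2.56 × 11959.9 ≈ 30600 yd².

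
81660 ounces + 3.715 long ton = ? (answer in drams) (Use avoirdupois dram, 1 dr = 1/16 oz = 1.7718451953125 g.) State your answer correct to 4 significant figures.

3.437e+6 drams

81660 oz = 1.30656e+6 dr and 3.715 long ton = 2.13033e+6 dr.
1.30656e+6 + 2.13033e+6 ≈ 3.437e+6 dr.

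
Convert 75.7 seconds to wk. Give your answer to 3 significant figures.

0.000125 weeks

1 second = 1.65344 × 10^-6 wk.
So 75.7 × 1.65344 × 10^-6 ≈ 0.000125 wk.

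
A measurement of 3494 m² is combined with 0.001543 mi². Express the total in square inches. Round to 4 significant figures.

1.161e+7 in²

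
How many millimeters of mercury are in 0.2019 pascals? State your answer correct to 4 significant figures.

0.001514 mmHg

1 Pa = 0.00750062 mmHg.
Thus 0.2019 × 0.00750062 ≈ 0.001514 mmHg.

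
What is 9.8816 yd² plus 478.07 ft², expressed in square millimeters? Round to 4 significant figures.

5.268e+7 square millimeters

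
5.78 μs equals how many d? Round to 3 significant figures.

1 μs = 1.15741e-11 days.
Then 5.78 × 1.15741e-11 ≈ 6.69e-11 d.

6.69e-11 days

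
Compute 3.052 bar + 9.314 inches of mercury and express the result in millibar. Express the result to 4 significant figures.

3367 mbar

3.052 bar = 3052.00 mbar and 9.314 inHg = 315.408 mbar.
3052.00 + 315.408 ≈ 3367 mbar.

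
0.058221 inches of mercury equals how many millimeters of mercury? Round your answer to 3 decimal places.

1.479 mmHg

1 inHg = 25.4000 mmHg.
Thus 0.058221 × 25.4000 ≈ 1.479 mmHg.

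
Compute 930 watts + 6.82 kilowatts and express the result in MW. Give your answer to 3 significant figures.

930 W = 0.000930000 MW and 6.82 kW = 0.00682000 MW.
0.000930000 + 0.00682000 ≈ 0.00775 MW.

0.00775 megawatts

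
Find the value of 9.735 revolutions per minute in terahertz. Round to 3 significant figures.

1.62 × 10^-13 THz

1 rpm = 1.66667 × 10^-14 THz.
So 9.735 × 1.66667 × 10^-14 ≈ 1.62 × 10^-13 THz.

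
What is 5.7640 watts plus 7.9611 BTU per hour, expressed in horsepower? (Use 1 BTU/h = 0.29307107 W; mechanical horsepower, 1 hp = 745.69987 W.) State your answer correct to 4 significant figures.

5.7640 W = 0.00772965 hp and 7.9611 BTU/h = 0.00312883 hp.
0.00772965 + 0.00312883 ≈ 0.01086 hp.

0.01086 hp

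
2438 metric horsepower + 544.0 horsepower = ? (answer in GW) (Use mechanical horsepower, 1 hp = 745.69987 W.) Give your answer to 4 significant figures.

0.002199 GW

2438 PS = 0.00179315 GW and 544.0 hp = 0.000405661 GW.
0.00179315 + 0.000405661 ≈ 0.002199 GW.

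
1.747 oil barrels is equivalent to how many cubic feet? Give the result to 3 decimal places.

1 bbl = 5.61458 cubic feet.
So 1.747 × 5.61458 ≈ 9.809 ft³.

9.809 ft³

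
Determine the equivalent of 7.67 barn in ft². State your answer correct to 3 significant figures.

8.26 × 10^-27 square feet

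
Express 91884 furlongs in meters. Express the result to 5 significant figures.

1.8484e+7 m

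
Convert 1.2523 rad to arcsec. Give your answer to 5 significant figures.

258310 arcseconds

1 rad = 206265 arcseconds.
Then 1.2523 × 206265 ≈ 258310 arcsec.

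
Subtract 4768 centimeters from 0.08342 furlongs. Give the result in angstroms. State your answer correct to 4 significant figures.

-3.090e+11 angstroms

0.08342 furlong = 1.67814e+11 Å and 4768 cm = 4.76800e+11 Å.
1.67814e+11 − 4.76800e+11 ≈ -3.090e+11 Å.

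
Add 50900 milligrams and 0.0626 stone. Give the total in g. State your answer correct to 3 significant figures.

448 g

50900 mg = 50.9000 g and 0.0626 st = 397.528 g.
50.9000 + 397.528 ≈ 448 g.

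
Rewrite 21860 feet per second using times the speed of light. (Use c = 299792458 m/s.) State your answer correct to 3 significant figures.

2.22 × 10^-5 times the speed of light

1 foot per second = 1.01670 × 10^-9 c.
21860 × 1.01670 × 10^-9 ≈ 2.22 × 10^-5 c.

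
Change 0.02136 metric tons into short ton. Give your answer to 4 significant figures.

1 t = 1.10231 short ton.
0.02136 × 1.10231 ≈ 0.02355 short ton.

0.02355 short tons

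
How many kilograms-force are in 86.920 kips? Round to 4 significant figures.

39430 kilograms-force

1 kip = 453.592 kgf.
Then 86.920 × 453.592 ≈ 39430 kgf.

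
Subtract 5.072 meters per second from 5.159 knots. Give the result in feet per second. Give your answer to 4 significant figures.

-7.933 ft/s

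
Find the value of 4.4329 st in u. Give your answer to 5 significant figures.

1.6952 × 10^28 u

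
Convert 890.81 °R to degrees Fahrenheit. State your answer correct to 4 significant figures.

°R = °F + 459.67.
Applying the formula gives 431.1 °F.

431.1 °F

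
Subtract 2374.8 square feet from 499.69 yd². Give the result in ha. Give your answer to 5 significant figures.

499.69 yd² = 0.0417804 ha and 2374.8 ft² = 0.0220626 ha.
0.0417804 − 0.0220626 ≈ 0.019718 ha.

0.019718 ha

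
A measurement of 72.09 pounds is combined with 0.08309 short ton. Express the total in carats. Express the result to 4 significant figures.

540400 ct

72.09 lb = 163497 ct and 0.08309 short ton = 376890 ct.
163497 + 376890 ≈ 540400 ct.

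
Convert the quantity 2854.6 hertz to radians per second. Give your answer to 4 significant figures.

17940 rad/s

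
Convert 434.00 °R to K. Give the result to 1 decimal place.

241.1 K

°R = K × 9/5.
Applying the formula gives 241.1 K.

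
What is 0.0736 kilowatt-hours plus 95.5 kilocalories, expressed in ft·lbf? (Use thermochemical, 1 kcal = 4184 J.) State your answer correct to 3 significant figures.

0.0736 kWh = 195424 ft·lbf and 95.5 kcal = 294709 ft·lbf.
195424 + 294709 ≈ 490000 ft·lbf.

490000 ft·lbf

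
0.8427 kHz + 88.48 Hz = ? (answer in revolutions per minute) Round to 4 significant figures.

55870 revolutions per minute

0.8427 kHz = 50562.0 rpm and 88.48 Hz = 5308.80 rpm.
50562.0 + 5308.80 ≈ 55870 rpm.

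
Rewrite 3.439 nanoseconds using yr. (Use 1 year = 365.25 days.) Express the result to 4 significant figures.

1 nanosecond = 3.16881 × 10^-17 years.
Thus 3.439 × 3.16881 × 10^-17 ≈ 1.090 × 10^-16 yr.

1.090 × 10^-16 years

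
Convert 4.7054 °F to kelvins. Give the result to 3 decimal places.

257.986 K

K = (°F + 459.67) × 5/9.
Applying the formula gives 257.986 K.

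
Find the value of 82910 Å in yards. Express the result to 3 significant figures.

1 Å = 1.09361 × 10^-10 yd.
82910 × 1.09361 × 10^-10 ≈ 9.07 × 10^-6 yd.

9.07 × 10^-6 yd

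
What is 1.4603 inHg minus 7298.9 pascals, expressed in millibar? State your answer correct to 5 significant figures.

1.4603 inHg = 49.4514 mbar and 7298.9 Pa = 72.9890 mbar.
49.4514 − 72.9890 ≈ -23.538 mbar.

-23.538 millibar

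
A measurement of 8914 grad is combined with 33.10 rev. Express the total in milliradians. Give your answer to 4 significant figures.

8914 grad = 140021 mrad and 33.10 rev = 207973 mrad.
140021 + 207973 ≈ 348000 mrad.

348000 milliradians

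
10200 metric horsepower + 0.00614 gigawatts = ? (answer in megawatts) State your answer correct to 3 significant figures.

13.6 megawatts

10200 PS = 7.50209 MW and 0.00614 GW = 6.14000 MW.
7.50209 + 6.14000 ≈ 13.6 MW.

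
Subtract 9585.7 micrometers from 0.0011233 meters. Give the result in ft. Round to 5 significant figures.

0.0011233 m = 0.00368537 ft and 9585.7 μm = 0.0314491 ft.
0.00368537 − 0.0314491 ≈ -0.027764 ft.

-0.027764 ft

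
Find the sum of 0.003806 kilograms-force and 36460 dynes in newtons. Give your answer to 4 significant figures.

0.4019 N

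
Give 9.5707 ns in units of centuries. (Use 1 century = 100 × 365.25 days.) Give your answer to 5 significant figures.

3.0328e-18 centuries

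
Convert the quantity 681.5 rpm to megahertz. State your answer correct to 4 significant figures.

1.136 × 10^-5 megahertz

1 rpm = 1.66667 × 10^-8 megahertz.
681.5 × 1.66667 × 10^-8 ≈ 1.136 × 10^-5 MHz.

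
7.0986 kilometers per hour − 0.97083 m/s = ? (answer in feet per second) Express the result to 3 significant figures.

7.0986 km/h = 6.46927 ft/s and 0.97083 m/s = 3.18514 ft/s.
6.46927 − 3.18514 ≈ 3.28 ft/s.

3.28 ft/s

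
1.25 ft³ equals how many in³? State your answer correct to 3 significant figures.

1 ft³ = 1728.00 in³.
Then 1.25 × 1728.00 ≈ 2160 in³.

2160 cubic inches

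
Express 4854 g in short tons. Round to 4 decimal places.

0.0054 short ton

1 gram = 1.10231e-6 short ton.
Thus 4854 × 1.10231e-6 ≈ 0.0054 short ton.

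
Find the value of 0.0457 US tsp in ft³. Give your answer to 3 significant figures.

7.95e-6 ft³

1 US tsp = 0.000174063 ft³.
Then 0.0457 × 0.000174063 ≈ 7.95e-6 ft³.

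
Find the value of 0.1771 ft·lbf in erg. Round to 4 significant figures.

1 ft·lbf = 1.35582 × 10^7 erg.
0.1771 × 1.35582 × 10^7 ≈ 2.401 × 10^6 erg.

2.401 × 10^6 erg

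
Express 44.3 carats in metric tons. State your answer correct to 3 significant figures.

1 carat = 2.00000e-7 t.
44.3 × 2.00000e-7 ≈ 8.86e-6 t.

8.86e-6 t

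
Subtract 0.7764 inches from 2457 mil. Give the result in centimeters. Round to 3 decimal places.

4.269 centimeters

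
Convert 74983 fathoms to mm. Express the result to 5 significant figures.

1 fathom = 1828.80 mm.
Thus 74983 × 1828.80 ≈ 1.3713 × 10^8 mm.

1.3713 × 10^8 millimeters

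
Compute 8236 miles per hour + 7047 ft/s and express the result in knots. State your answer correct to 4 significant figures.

8236 mph = 7156.89 kn and 7047 ft/s = 4175.23 kn.
7156.89 + 4175.23 ≈ 11330 kn.

11330 knots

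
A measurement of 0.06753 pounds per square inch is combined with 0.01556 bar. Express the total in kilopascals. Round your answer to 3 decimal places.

0.06753 psi = 0.465603 kPa and 0.01556 bar = 1.55600 kPa.
0.465603 + 1.55600 ≈ 2.022 kPa.

2.022 kilopascals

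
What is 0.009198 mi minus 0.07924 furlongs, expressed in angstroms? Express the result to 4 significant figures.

0.009198 mi = 1.48027 × 10^11 Å and 0.07924 furlong = 1.59406 × 10^11 Å.
1.48027 × 10^11 − 1.59406 × 10^11 ≈ -1.138 × 10^10 Å.

-1.138 × 10^10 Å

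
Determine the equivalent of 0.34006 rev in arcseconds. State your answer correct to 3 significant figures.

1 revolution = 1.29600e+6 arcsec.
0.34006 × 1.29600e+6 ≈ 441000 arcsec.

441000 arcsec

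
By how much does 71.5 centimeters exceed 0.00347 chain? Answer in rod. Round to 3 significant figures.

71.5 cm = 0.142170 rod and 0.00347 chain = 0.0138800 rod.
0.142170 − 0.0138800 ≈ 0.128 rod.

0.128 rods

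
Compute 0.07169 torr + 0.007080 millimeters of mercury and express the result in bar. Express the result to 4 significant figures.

0.07169 torr = 9.55788e-5 bar and 0.007080 mmHg = 9.43923e-6 bar.
9.55788e-5 + 9.43923e-6 ≈ 0.0001050 bar.

0.0001050 bar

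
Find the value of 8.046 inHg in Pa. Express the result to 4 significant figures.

27250 pascals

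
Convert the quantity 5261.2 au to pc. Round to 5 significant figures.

0.025507 pc

1 au = 4.84814e-6 parsecs.
So 5261.2 × 4.84814e-6 ≈ 0.025507 pc.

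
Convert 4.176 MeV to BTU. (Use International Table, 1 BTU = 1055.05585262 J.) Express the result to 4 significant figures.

6.342 × 10^-16 BTU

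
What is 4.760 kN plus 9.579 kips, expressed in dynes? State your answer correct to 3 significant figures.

4.74e+9 dyn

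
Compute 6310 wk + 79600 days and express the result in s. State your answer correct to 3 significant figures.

6310 wk = 3.81629 × 10^9 s and 79600 d = 6.87744 × 10^9 s.
3.81629 × 10^9 + 6.87744 × 10^9 ≈ 1.07 × 10^10 s.

1.07 × 10^10 s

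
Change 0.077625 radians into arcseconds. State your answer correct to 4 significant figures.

16010 arcsec

1 rad = 206265 arcseconds.
Then 0.077625 × 206265 ≈ 16010 arcsec.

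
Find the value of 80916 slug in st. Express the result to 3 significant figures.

186000 st

1 slug = 2.29815 st.
Thus 80916 × 2.29815 ≈ 186000 st.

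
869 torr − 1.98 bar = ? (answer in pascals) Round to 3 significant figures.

-82100 Pa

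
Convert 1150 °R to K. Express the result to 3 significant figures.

639 K

°R = K × 9/5.
Applying the formula gives 639 K.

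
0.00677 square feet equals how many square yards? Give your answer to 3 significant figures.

0.000752 square yards

1 square foot = 0.111111 yd².
Thus 0.00677 × 0.111111 ≈ 0.000752 yd².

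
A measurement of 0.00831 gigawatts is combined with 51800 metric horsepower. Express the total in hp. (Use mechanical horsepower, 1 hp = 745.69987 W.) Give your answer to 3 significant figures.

62200 horsepower

0.00831 GW = 11143.9 hp and 51800 PS = 51091.4 hp.
11143.9 + 51091.4 ≈ 62200 hp.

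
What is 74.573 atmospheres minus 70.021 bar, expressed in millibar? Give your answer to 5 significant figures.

74.573 atm = 75561.1 mbar and 70.021 bar = 70021.0 mbar.
75561.1 − 70021.0 ≈ 5540.1 mbar.

5540.1 millibar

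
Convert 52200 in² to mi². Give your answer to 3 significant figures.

1 in² = 2.49098 × 10^-10 square miles.
So 52200 × 2.49098 × 10^-10 ≈ 1.30 × 10^-5 mi².

1.30 × 10^-5 mi²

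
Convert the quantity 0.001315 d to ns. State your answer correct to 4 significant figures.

1.136e+11 ns

1 day = 8.64000e+13 nanoseconds.
Thus 0.001315 × 8.64000e+13 ≈ 1.136e+11 ns.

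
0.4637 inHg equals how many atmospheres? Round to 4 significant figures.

0.01550 atmospheres

1 inHg = 0.0334211 atm.
Thus 0.4637 × 0.0334211 ≈ 0.01550 atm.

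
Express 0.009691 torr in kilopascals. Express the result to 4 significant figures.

0.001292 kPa

1 torr = 0.133322 kilopascals.
Thus 0.009691 × 0.133322 ≈ 0.001292 kPa.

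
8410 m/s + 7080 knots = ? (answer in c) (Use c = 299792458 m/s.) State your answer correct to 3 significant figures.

4.02e-5 c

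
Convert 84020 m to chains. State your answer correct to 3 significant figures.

4180 chain

1 meter = 0.0497097 chains.
84020 × 0.0497097 ≈ 4180 chain.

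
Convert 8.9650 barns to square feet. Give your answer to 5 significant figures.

1 barn = 1.07639 × 10^-27 ft².
Then 8.9650 × 1.07639 × 10^-27 ≈ 9.6498 × 10^-27 ft².

9.6498 × 10^-27 ft²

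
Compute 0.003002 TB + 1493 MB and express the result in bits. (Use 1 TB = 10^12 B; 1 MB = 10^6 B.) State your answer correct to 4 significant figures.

3.596 × 10^10 bit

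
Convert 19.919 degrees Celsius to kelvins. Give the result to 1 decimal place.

293.1 kelvins

K = °C + 273.15.
Applying the formula gives 293.1 K.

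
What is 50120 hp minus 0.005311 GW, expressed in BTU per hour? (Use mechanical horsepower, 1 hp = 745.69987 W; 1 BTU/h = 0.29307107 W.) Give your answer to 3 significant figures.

50120 hp = 1.27527 × 10^8 BTU/h and 0.005311 GW = 1.81219 × 10^7 BTU/h.
1.27527 × 10^8 − 1.81219 × 10^7 ≈ 1.09 × 10^8 BTU/h.

1.09 × 10^8 BTU/h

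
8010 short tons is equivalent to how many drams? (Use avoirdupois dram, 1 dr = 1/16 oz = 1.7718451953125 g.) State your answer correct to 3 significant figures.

4.10 × 10^9 dr

1 short ton = 512000 dr.
So 8010 × 512000 ≈ 4.10 × 10^9 dr.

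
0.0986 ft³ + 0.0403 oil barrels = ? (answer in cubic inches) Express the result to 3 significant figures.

0.0986 ft³ = 170.381 in³ and 0.0403 bbl = 390.991 in³.
170.381 + 390.991 ≈ 561 in³.

561 in³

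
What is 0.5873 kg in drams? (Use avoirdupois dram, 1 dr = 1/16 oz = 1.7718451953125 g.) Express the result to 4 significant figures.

1 kg = 564.383 dr.
0.5873 × 564.383 ≈ 331.5 dr.

331.5 drams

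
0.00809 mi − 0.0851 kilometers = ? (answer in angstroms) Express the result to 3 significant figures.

0.00809 mi = 1.30196 × 10^11 Å and 0.0851 km = 8.51000 × 10^11 Å.
1.30196 × 10^11 − 8.51000 × 10^11 ≈ -7.21 × 10^11 Å.

-7.21 × 10^11 Å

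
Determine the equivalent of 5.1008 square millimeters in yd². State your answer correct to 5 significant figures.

1 mm² = 1.19599 × 10^-6 yd².
So 5.1008 × 1.19599 × 10^-6 ≈ 6.1005 × 10^-6 yd².

6.1005 × 10^-6 square yards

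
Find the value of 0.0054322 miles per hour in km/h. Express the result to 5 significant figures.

1 mph = 1.60934 km/h.
Thus 0.0054322 × 1.60934 ≈ 0.0087423 km/h.

0.0087423 km/h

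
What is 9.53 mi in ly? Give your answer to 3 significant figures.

1 mile = 1.70108 × 10^-13 ly.
9.53 × 1.70108 × 10^-13 ≈ 1.62 × 10^-12 ly.

1.62 × 10^-12 ly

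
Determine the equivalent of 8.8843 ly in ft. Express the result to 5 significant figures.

2.7576 × 10^17 feet

1 ly = 3.10391 × 10^16 feet.
Then 8.8843 × 3.10391 × 10^16 ≈ 2.7576 × 10^17 ft.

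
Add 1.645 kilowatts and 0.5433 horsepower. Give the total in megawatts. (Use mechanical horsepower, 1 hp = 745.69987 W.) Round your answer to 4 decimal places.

0.0021 MW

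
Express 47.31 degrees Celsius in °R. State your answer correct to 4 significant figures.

576.8 °R

°R = (°C + 273.15) × 9/5.
Applying the formula gives 576.8 °R.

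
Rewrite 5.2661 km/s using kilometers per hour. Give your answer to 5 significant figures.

1 km/s = 3600.00 kilometers per hour.
Thus 5.2661 × 3600.00 ≈ 18958 km/h.

18958 km/h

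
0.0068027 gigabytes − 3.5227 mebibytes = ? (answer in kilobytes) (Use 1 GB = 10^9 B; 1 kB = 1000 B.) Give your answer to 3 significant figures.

3110 kB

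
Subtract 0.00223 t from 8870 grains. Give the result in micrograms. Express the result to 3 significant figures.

8870 gr = 5.74766e+8 μg and 0.00223 t = 2.23000e+9 μg.
5.74766e+8 − 2.23000e+9 ≈ -1.66e+9 μg.

-1.66e+9 micrograms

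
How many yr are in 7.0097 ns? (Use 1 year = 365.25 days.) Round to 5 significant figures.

2.2212e-16 years

1 ns = 3.16881e-17 yr.
Thus 7.0097 × 3.16881e-17 ≈ 2.2212e-16 yr.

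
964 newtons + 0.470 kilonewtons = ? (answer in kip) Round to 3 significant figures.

0.322 kips

964 N = 0.216716 kip and 0.470 kN = 0.105660 kip.
0.216716 + 0.105660 ≈ 0.322 kip.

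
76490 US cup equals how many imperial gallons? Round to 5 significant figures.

3980.7 imp gal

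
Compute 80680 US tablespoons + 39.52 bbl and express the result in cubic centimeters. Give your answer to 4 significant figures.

7.476 × 10^6 cm³

80680 US tbsp = 1.19300 × 10^6 cm³ and 39.52 bbl = 6.28318 × 10^6 cm³.
1.19300 × 10^6 + 6.28318 × 10^6 ≈ 7.476 × 10^6 cm³.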